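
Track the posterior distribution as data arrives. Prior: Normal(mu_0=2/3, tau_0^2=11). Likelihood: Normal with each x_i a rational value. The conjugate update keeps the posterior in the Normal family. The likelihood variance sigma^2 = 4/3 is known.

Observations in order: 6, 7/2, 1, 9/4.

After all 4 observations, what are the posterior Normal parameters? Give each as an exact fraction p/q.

mu_0=5081/1632, tau_0^2=11/34

obs 1: x=6 → posterior Normal(602/111, 44/37)
obs 2: x=7/2 → posterior Normal(271/60, 22/35)
obs 3: x=1 → posterior Normal(2095/618, 44/103)
obs 4: x=9/4 → posterior Normal(5081/1632, 11/34)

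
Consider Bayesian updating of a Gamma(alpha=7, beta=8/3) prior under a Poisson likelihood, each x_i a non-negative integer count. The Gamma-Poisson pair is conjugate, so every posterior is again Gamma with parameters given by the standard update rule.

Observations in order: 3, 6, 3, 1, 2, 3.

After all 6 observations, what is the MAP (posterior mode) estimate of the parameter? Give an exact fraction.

36/13

obs 1: x=3 → posterior Gamma(10, 11/3)
obs 2: x=6 → posterior Gamma(16, 14/3)
obs 3: x=3 → posterior Gamma(19, 17/3)
obs 4: x=1 → posterior Gamma(20, 20/3)
obs 5: x=2 → posterior Gamma(22, 23/3)
obs 6: x=3 → posterior Gamma(25, 26/3)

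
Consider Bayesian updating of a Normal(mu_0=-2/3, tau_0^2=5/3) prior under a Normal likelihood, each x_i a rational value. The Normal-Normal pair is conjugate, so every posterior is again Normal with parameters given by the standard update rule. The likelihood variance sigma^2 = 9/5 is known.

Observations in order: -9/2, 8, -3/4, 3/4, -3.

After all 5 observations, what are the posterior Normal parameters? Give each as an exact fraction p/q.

obs 1: x=-9/2 → posterior Normal(-261/104, 45/52)
obs 2: x=8 → posterior Normal(139/154, 45/77)
obs 3: x=-3/4 → posterior Normal(203/408, 15/34)
obs 4: x=3/4 → posterior Normal(139/254, 45/127)
obs 5: x=-3 → posterior Normal(-11/304, 45/152)

mu_0=-11/304, tau_0^2=45/152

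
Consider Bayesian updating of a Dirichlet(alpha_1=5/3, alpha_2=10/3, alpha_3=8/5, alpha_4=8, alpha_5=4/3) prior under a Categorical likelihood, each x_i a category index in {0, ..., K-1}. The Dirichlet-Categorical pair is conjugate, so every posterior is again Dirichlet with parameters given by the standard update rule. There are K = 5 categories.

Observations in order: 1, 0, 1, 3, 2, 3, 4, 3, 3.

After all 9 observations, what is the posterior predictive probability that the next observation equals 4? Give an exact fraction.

35/374

obs 1: x=1 → posterior Dirichlet(5/3, 13/3, 8/5, 8, 4/3)
obs 2: x=0 → posterior Dirichlet(8/3, 13/3, 8/5, 8, 4/3)
obs 3: x=1 → posterior Dirichlet(8/3, 16/3, 8/5, 8, 4/3)
obs 4: x=3 → posterior Dirichlet(8/3, 16/3, 8/5, 9, 4/3)
obs 5: x=2 → posterior Dirichlet(8/3, 16/3, 13/5, 9, 4/3)
obs 6: x=3 → posterior Dirichlet(8/3, 16/3, 13/5, 10, 4/3)
obs 7: x=4 → posterior Dirichlet(8/3, 16/3, 13/5, 10, 7/3)
obs 8: x=3 → posterior Dirichlet(8/3, 16/3, 13/5, 11, 7/3)
obs 9: x=3 → posterior Dirichlet(8/3, 16/3, 13/5, 12, 7/3)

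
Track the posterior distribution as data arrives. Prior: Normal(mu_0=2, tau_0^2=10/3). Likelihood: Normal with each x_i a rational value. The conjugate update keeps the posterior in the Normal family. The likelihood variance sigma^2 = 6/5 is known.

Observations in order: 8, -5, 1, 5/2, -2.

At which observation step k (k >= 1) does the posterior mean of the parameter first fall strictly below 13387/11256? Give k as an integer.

k = 5

obs 1: x=8 → posterior Normal(109/17, 15/17)
obs 2: x=-5 → posterior Normal(93/59, 30/59)
obs 3: x=1 → posterior Normal(59/42, 5/14)
obs 4: x=5/2 → posterior Normal(361/218, 30/109)
obs 5: x=-2 → posterior Normal(261/268, 15/67)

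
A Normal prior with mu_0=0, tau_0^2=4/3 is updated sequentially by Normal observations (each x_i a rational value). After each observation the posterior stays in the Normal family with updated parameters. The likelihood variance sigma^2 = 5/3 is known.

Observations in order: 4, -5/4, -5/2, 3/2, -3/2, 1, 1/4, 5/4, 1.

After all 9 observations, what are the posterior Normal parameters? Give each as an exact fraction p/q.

mu_0=15/41, tau_0^2=20/123

obs 1: x=4 → posterior Normal(16/9, 20/27)
obs 2: x=-5/4 → posterior Normal(11/13, 20/39)
obs 3: x=-5/2 → posterior Normal(1/17, 20/51)
obs 4: x=3/2 → posterior Normal(1/3, 20/63)
obs 5: x=-3/2 → posterior Normal(1/25, 4/15)
obs 6: x=1 → posterior Normal(5/29, 20/87)
obs 7: x=1/4 → posterior Normal(2/11, 20/99)
obs 8: x=5/4 → posterior Normal(11/37, 20/111)
obs 9: x=1 → posterior Normal(15/41, 20/123)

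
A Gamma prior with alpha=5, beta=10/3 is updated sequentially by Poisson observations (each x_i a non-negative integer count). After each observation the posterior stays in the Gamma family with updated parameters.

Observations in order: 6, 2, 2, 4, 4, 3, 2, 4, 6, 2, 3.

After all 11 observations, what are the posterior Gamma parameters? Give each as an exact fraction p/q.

obs 1: x=6 → posterior Gamma(11, 13/3)
obs 2: x=2 → posterior Gamma(13, 16/3)
obs 3: x=2 → posterior Gamma(15, 19/3)
obs 4: x=4 → posterior Gamma(19, 22/3)
obs 5: x=4 → posterior Gamma(23, 25/3)
obs 6: x=3 → posterior Gamma(26, 28/3)
obs 7: x=2 → posterior Gamma(28, 31/3)
obs 8: x=4 → posterior Gamma(32, 34/3)
obs 9: x=6 → posterior Gamma(38, 37/3)
obs 10: x=2 → posterior Gamma(40, 40/3)
obs 11: x=3 → posterior Gamma(43, 43/3)

alpha=43, beta=43/3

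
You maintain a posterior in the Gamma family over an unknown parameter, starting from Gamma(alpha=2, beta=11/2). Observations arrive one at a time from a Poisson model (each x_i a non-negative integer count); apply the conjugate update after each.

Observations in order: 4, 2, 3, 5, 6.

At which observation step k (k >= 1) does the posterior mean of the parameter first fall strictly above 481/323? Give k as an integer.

k = 4

obs 1: x=4 → posterior Gamma(6, 13/2)
obs 2: x=2 → posterior Gamma(8, 15/2)
obs 3: x=3 → posterior Gamma(11, 17/2)
obs 4: x=5 → posterior Gamma(16, 19/2)
obs 5: x=6 → posterior Gamma(22, 21/2)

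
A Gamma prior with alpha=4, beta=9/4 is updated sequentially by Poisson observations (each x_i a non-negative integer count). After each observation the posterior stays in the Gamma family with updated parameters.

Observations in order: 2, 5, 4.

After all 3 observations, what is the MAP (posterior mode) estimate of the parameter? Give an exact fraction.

8/3

obs 1: x=2 → posterior Gamma(6, 13/4)
obs 2: x=5 → posterior Gamma(11, 17/4)
obs 3: x=4 → posterior Gamma(15, 21/4)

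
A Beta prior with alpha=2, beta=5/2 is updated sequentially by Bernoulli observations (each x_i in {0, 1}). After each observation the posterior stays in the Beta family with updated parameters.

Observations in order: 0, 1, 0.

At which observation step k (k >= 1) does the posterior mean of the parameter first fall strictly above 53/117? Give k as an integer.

obs 1: x=0 → posterior Beta(2, 7/2)
obs 2: x=1 → posterior Beta(3, 7/2)
obs 3: x=0 → posterior Beta(3, 9/2)

k = 2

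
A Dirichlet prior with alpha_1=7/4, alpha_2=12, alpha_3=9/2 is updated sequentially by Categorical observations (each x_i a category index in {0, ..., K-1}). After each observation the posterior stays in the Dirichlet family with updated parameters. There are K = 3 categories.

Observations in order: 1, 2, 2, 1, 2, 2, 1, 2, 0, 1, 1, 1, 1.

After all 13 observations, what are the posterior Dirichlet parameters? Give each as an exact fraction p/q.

obs 1: x=1 → posterior Dirichlet(7/4, 13, 9/2)
obs 2: x=2 → posterior Dirichlet(7/4, 13, 11/2)
obs 3: x=2 → posterior Dirichlet(7/4, 13, 13/2)
obs 4: x=1 → posterior Dirichlet(7/4, 14, 13/2)
obs 5: x=2 → posterior Dirichlet(7/4, 14, 15/2)
obs 6: x=2 → posterior Dirichlet(7/4, 14, 17/2)
obs 7: x=1 → posterior Dirichlet(7/4, 15, 17/2)
obs 8: x=2 → posterior Dirichlet(7/4, 15, 19/2)
obs 9: x=0 → posterior Dirichlet(11/4, 15, 19/2)
obs 10: x=1 → posterior Dirichlet(11/4, 16, 19/2)
obs 11: x=1 → posterior Dirichlet(11/4, 17, 19/2)
obs 12: x=1 → posterior Dirichlet(11/4, 18, 19/2)
obs 13: x=1 → posterior Dirichlet(11/4, 19, 19/2)

alpha_1=11/4, alpha_2=19, alpha_3=19/2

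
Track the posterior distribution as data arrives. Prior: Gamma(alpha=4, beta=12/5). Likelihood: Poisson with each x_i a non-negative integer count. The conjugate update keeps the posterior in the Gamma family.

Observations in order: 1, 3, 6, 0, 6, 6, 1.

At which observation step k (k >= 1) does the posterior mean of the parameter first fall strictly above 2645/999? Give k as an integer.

obs 1: x=1 → posterior Gamma(5, 17/5)
obs 2: x=3 → posterior Gamma(8, 22/5)
obs 3: x=6 → posterior Gamma(14, 27/5)
obs 4: x=0 → posterior Gamma(14, 32/5)
obs 5: x=6 → posterior Gamma(20, 37/5)
obs 6: x=6 → posterior Gamma(26, 42/5)
obs 7: x=1 → posterior Gamma(27, 47/5)

k = 5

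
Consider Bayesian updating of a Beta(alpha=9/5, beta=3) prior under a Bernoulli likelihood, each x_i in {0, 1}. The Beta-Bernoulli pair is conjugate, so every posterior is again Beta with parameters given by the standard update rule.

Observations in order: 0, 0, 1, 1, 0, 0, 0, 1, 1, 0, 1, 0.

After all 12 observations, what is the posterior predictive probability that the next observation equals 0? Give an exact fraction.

25/42

obs 1: x=0 → posterior Beta(9/5, 4)
obs 2: x=0 → posterior Beta(9/5, 5)
obs 3: x=1 → posterior Beta(14/5, 5)
obs 4: x=1 → posterior Beta(19/5, 5)
obs 5: x=0 → posterior Beta(19/5, 6)
obs 6: x=0 → posterior Beta(19/5, 7)
obs 7: x=0 → posterior Beta(19/5, 8)
obs 8: x=1 → posterior Beta(24/5, 8)
obs 9: x=1 → posterior Beta(29/5, 8)
obs 10: x=0 → posterior Beta(29/5, 9)
obs 11: x=1 → posterior Beta(34/5, 9)
obs 12: x=0 → posterior Beta(34/5, 10)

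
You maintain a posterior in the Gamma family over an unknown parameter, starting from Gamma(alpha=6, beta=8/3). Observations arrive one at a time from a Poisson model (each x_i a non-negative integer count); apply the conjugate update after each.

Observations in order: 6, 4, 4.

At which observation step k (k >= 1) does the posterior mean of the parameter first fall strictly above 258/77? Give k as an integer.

k = 2

obs 1: x=6 → posterior Gamma(12, 11/3)
obs 2: x=4 → posterior Gamma(16, 14/3)
obs 3: x=4 → posterior Gamma(20, 17/3)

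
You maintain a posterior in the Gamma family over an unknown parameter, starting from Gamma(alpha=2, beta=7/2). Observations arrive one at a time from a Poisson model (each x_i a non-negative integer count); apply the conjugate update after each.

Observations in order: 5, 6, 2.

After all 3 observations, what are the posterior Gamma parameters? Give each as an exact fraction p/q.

alpha=15, beta=13/2

obs 1: x=5 → posterior Gamma(7, 9/2)
obs 2: x=6 → posterior Gamma(13, 11/2)
obs 3: x=2 → posterior Gamma(15, 13/2)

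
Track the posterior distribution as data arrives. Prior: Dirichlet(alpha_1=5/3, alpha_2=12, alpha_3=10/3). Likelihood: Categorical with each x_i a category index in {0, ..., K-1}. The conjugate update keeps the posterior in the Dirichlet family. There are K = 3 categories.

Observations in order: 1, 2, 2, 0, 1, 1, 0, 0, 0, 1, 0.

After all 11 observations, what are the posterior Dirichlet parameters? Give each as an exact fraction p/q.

obs 1: x=1 → posterior Dirichlet(5/3, 13, 10/3)
obs 2: x=2 → posterior Dirichlet(5/3, 13, 13/3)
obs 3: x=2 → posterior Dirichlet(5/3, 13, 16/3)
obs 4: x=0 → posterior Dirichlet(8/3, 13, 16/3)
obs 5: x=1 → posterior Dirichlet(8/3, 14, 16/3)
obs 6: x=1 → posterior Dirichlet(8/3, 15, 16/3)
obs 7: x=0 → posterior Dirichlet(11/3, 15, 16/3)
obs 8: x=0 → posterior Dirichlet(14/3, 15, 16/3)
obs 9: x=0 → posterior Dirichlet(17/3, 15, 16/3)
obs 10: x=1 → posterior Dirichlet(17/3, 16, 16/3)
obs 11: x=0 → posterior Dirichlet(20/3, 16, 16/3)

alpha_1=20/3, alpha_2=16, alpha_3=16/3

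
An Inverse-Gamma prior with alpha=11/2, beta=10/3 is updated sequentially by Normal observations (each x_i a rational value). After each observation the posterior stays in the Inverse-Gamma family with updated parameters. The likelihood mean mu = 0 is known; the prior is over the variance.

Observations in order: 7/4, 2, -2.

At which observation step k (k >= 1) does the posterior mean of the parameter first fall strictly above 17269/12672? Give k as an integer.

k = 3

obs 1: x=7/4 → posterior Inverse-Gamma(6, 467/96)
obs 2: x=2 → posterior Inverse-Gamma(13/2, 659/96)
obs 3: x=-2 → posterior Inverse-Gamma(7, 851/96)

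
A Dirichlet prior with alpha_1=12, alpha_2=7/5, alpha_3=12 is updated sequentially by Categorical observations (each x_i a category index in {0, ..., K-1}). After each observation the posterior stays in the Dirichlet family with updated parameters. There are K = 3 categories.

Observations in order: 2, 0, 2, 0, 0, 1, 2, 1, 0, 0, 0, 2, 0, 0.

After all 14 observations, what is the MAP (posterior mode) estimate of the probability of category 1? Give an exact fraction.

obs 1: x=2 → posterior Dirichlet(12, 7/5, 13)
obs 2: x=0 → posterior Dirichlet(13, 7/5, 13)
obs 3: x=2 → posterior Dirichlet(13, 7/5, 14)
obs 4: x=0 → posterior Dirichlet(14, 7/5, 14)
obs 5: x=0 → posterior Dirichlet(15, 7/5, 14)
obs 6: x=1 → posterior Dirichlet(15, 12/5, 14)
obs 7: x=2 → posterior Dirichlet(15, 12/5, 15)
obs 8: x=1 → posterior Dirichlet(15, 17/5, 15)
obs 9: x=0 → posterior Dirichlet(16, 17/5, 15)
obs 10: x=0 → posterior Dirichlet(17, 17/5, 15)
obs 11: x=0 → posterior Dirichlet(18, 17/5, 15)
obs 12: x=2 → posterior Dirichlet(18, 17/5, 16)
obs 13: x=0 → posterior Dirichlet(19, 17/5, 16)
obs 14: x=0 → posterior Dirichlet(20, 17/5, 16)

6/91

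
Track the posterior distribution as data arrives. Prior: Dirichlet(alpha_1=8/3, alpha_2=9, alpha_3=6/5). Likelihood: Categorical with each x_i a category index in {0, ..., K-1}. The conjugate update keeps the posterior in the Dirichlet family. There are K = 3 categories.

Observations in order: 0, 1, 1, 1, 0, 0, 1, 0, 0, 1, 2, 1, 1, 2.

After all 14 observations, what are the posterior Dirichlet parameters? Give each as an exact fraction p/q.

alpha_1=23/3, alpha_2=16, alpha_3=16/5

obs 1: x=0 → posterior Dirichlet(11/3, 9, 6/5)
obs 2: x=1 → posterior Dirichlet(11/3, 10, 6/5)
obs 3: x=1 → posterior Dirichlet(11/3, 11, 6/5)
obs 4: x=1 → posterior Dirichlet(11/3, 12, 6/5)
obs 5: x=0 → posterior Dirichlet(14/3, 12, 6/5)
obs 6: x=0 → posterior Dirichlet(17/3, 12, 6/5)
obs 7: x=1 → posterior Dirichlet(17/3, 13, 6/5)
obs 8: x=0 → posterior Dirichlet(20/3, 13, 6/5)
obs 9: x=0 → posterior Dirichlet(23/3, 13, 6/5)
obs 10: x=1 → posterior Dirichlet(23/3, 14, 6/5)
obs 11: x=2 → posterior Dirichlet(23/3, 14, 11/5)
obs 12: x=1 → posterior Dirichlet(23/3, 15, 11/5)
obs 13: x=1 → posterior Dirichlet(23/3, 16, 11/5)
obs 14: x=2 → posterior Dirichlet(23/3, 16, 16/5)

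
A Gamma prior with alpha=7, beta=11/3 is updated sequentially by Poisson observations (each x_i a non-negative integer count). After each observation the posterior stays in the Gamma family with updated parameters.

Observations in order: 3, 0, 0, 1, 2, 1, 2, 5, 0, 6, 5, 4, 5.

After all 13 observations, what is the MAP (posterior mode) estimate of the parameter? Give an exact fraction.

12/5

obs 1: x=3 → posterior Gamma(10, 14/3)
obs 2: x=0 → posterior Gamma(10, 17/3)
obs 3: x=0 → posterior Gamma(10, 20/3)
obs 4: x=1 → posterior Gamma(11, 23/3)
obs 5: x=2 → posterior Gamma(13, 26/3)
obs 6: x=1 → posterior Gamma(14, 29/3)
obs 7: x=2 → posterior Gamma(16, 32/3)
obs 8: x=5 → posterior Gamma(21, 35/3)
obs 9: x=0 → posterior Gamma(21, 38/3)
obs 10: x=6 → posterior Gamma(27, 41/3)
obs 11: x=5 → posterior Gamma(32, 44/3)
obs 12: x=4 → posterior Gamma(36, 47/3)
obs 13: x=5 → posterior Gamma(41, 50/3)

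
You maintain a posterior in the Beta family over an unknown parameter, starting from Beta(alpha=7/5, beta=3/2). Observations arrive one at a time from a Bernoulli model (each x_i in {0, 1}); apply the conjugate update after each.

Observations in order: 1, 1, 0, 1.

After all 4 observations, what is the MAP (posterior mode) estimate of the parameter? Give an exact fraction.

obs 1: x=1 → posterior Beta(12/5, 3/2)
obs 2: x=1 → posterior Beta(17/5, 3/2)
obs 3: x=0 → posterior Beta(17/5, 5/2)
obs 4: x=1 → posterior Beta(22/5, 5/2)

34/49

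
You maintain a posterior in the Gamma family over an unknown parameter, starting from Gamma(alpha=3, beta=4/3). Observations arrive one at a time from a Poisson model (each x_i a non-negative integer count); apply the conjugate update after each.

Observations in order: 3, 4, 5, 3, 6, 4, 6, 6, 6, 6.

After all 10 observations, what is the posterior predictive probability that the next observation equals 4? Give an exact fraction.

1197327964552227368176596791803362969831438199100911311070498434023793339485475286548480/6596241503091244565002040778722948415322624688690792297495302461283374735760105685751841

obs 1: x=3 → posterior Gamma(6, 7/3)
obs 2: x=4 → posterior Gamma(10, 10/3)
obs 3: x=5 → posterior Gamma(15, 13/3)
obs 4: x=3 → posterior Gamma(18, 16/3)
obs 5: x=6 → posterior Gamma(24, 19/3)
obs 6: x=4 → posterior Gamma(28, 22/3)
obs 7: x=6 → posterior Gamma(34, 25/3)
obs 8: x=6 → posterior Gamma(40, 28/3)
obs 9: x=6 → posterior Gamma(46, 31/3)
obs 10: x=6 → posterior Gamma(52, 34/3)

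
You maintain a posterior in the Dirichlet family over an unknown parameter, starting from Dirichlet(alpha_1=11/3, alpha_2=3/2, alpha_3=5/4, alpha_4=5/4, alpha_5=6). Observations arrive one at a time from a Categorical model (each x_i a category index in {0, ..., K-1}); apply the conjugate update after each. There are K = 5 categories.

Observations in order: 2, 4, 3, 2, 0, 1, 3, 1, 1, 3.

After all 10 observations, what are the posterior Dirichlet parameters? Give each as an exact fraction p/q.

alpha_1=14/3, alpha_2=9/2, alpha_3=13/4, alpha_4=17/4, alpha_5=7

obs 1: x=2 → posterior Dirichlet(11/3, 3/2, 9/4, 5/4, 6)
obs 2: x=4 → posterior Dirichlet(11/3, 3/2, 9/4, 5/4, 7)
obs 3: x=3 → posterior Dirichlet(11/3, 3/2, 9/4, 9/4, 7)
obs 4: x=2 → posterior Dirichlet(11/3, 3/2, 13/4, 9/4, 7)
obs 5: x=0 → posterior Dirichlet(14/3, 3/2, 13/4, 9/4, 7)
obs 6: x=1 → posterior Dirichlet(14/3, 5/2, 13/4, 9/4, 7)
obs 7: x=3 → posterior Dirichlet(14/3, 5/2, 13/4, 13/4, 7)
obs 8: x=1 → posterior Dirichlet(14/3, 7/2, 13/4, 13/4, 7)
obs 9: x=1 → posterior Dirichlet(14/3, 9/2, 13/4, 13/4, 7)
obs 10: x=3 → posterior Dirichlet(14/3, 9/2, 13/4, 17/4, 7)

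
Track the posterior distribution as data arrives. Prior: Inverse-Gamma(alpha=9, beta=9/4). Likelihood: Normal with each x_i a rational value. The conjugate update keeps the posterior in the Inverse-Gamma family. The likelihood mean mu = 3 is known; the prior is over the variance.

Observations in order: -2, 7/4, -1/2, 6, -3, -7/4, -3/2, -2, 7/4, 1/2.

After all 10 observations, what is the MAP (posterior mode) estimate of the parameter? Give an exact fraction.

obs 1: x=-2 → posterior Inverse-Gamma(19/2, 59/4)
obs 2: x=7/4 → posterior Inverse-Gamma(10, 497/32)
obs 3: x=-1/2 → posterior Inverse-Gamma(21/2, 693/32)
obs 4: x=6 → posterior Inverse-Gamma(11, 837/32)
obs 5: x=-3 → posterior Inverse-Gamma(23/2, 1413/32)
obs 6: x=-7/4 → posterior Inverse-Gamma(12, 887/16)
obs 7: x=-3/2 → posterior Inverse-Gamma(25/2, 1049/16)
obs 8: x=-2 → posterior Inverse-Gamma(13, 1249/16)
obs 9: x=7/4 → posterior Inverse-Gamma(27/2, 2523/32)
obs 10: x=1/2 → posterior Inverse-Gamma(14, 2623/32)

2623/480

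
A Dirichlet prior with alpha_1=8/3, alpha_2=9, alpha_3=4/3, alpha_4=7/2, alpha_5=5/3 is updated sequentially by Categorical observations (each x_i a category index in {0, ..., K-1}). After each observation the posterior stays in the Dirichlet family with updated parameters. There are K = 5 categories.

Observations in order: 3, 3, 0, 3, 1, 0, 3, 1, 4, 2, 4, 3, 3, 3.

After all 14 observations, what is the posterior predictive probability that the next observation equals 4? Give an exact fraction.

obs 1: x=3 → posterior Dirichlet(8/3, 9, 4/3, 9/2, 5/3)
obs 2: x=3 → posterior Dirichlet(8/3, 9, 4/3, 11/2, 5/3)
obs 3: x=0 → posterior Dirichlet(11/3, 9, 4/3, 11/2, 5/3)
obs 4: x=3 → posterior Dirichlet(11/3, 9, 4/3, 13/2, 5/3)
obs 5: x=1 → posterior Dirichlet(11/3, 10, 4/3, 13/2, 5/3)
obs 6: x=0 → posterior Dirichlet(14/3, 10, 4/3, 13/2, 5/3)
obs 7: x=3 → posterior Dirichlet(14/3, 10, 4/3, 15/2, 5/3)
obs 8: x=1 → posterior Dirichlet(14/3, 11, 4/3, 15/2, 5/3)
obs 9: x=4 → posterior Dirichlet(14/3, 11, 4/3, 15/2, 8/3)
obs 10: x=2 → posterior Dirichlet(14/3, 11, 7/3, 15/2, 8/3)
obs 11: x=4 → posterior Dirichlet(14/3, 11, 7/3, 15/2, 11/3)
obs 12: x=3 → posterior Dirichlet(14/3, 11, 7/3, 17/2, 11/3)
obs 13: x=3 → posterior Dirichlet(14/3, 11, 7/3, 19/2, 11/3)
obs 14: x=3 → posterior Dirichlet(14/3, 11, 7/3, 21/2, 11/3)

22/193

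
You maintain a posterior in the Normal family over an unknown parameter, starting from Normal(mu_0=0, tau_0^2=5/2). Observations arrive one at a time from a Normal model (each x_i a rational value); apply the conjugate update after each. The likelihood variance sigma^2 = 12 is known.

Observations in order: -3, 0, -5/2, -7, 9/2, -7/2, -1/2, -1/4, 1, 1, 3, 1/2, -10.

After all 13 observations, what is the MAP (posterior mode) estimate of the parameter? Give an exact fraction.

obs 1: x=-3 → posterior Normal(-15/29, 60/29)
obs 2: x=0 → posterior Normal(-15/34, 30/17)
obs 3: x=-5/2 → posterior Normal(-55/78, 20/13)
obs 4: x=-7 → posterior Normal(-125/88, 15/11)
obs 5: x=9/2 → posterior Normal(-40/49, 60/49)
obs 6: x=-7/2 → posterior Normal(-115/108, 10/9)
obs 7: x=-1/2 → posterior Normal(-60/59, 60/59)
obs 8: x=-1/4 → posterior Normal(-245/256, 15/16)
obs 9: x=1 → posterior Normal(-75/92, 20/23)
obs 10: x=1 → posterior Normal(-205/296, 30/37)
obs 11: x=3 → posterior Normal(-145/316, 60/79)
obs 12: x=1/2 → posterior Normal(-45/112, 5/7)
obs 13: x=-10 → posterior Normal(-335/356, 60/89)

-335/356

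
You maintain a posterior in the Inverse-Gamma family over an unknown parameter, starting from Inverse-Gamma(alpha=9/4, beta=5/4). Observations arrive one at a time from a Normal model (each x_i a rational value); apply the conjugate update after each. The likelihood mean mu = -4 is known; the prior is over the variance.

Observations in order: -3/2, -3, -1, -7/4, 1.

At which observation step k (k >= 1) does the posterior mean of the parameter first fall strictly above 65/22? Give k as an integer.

k = 3

obs 1: x=-3/2 → posterior Inverse-Gamma(11/4, 35/8)
obs 2: x=-3 → posterior Inverse-Gamma(13/4, 39/8)
obs 3: x=-1 → posterior Inverse-Gamma(15/4, 75/8)
obs 4: x=-7/4 → posterior Inverse-Gamma(17/4, 381/32)
obs 5: x=1 → posterior Inverse-Gamma(19/4, 781/32)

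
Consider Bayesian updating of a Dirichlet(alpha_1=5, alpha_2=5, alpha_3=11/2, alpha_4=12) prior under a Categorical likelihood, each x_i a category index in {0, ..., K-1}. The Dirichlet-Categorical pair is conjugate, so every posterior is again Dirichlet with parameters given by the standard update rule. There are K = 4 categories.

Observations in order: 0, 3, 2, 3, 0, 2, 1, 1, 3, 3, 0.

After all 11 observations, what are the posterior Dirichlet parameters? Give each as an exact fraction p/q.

obs 1: x=0 → posterior Dirichlet(6, 5, 11/2, 12)
obs 2: x=3 → posterior Dirichlet(6, 5, 11/2, 13)
obs 3: x=2 → posterior Dirichlet(6, 5, 13/2, 13)
obs 4: x=3 → posterior Dirichlet(6, 5, 13/2, 14)
obs 5: x=0 → posterior Dirichlet(7, 5, 13/2, 14)
obs 6: x=2 → posterior Dirichlet(7, 5, 15/2, 14)
obs 7: x=1 → posterior Dirichlet(7, 6, 15/2, 14)
obs 8: x=1 → posterior Dirichlet(7, 7, 15/2, 14)
obs 9: x=3 → posterior Dirichlet(7, 7, 15/2, 15)
obs 10: x=3 → posterior Dirichlet(7, 7, 15/2, 16)
obs 11: x=0 → posterior Dirichlet(8, 7, 15/2, 16)

alpha_1=8, alpha_2=7, alpha_3=15/2, alpha_4=16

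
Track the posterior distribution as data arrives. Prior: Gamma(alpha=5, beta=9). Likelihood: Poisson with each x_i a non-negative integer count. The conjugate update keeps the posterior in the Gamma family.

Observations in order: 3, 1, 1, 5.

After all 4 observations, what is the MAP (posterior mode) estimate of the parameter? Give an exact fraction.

obs 1: x=3 → posterior Gamma(8, 10)
obs 2: x=1 → posterior Gamma(9, 11)
obs 3: x=1 → posterior Gamma(10, 12)
obs 4: x=5 → posterior Gamma(15, 13)

14/13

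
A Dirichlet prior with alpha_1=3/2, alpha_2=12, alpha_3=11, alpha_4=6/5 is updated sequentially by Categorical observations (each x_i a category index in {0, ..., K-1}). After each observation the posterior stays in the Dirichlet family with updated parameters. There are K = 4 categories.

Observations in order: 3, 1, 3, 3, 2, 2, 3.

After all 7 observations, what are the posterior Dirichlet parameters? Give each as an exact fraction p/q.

obs 1: x=3 → posterior Dirichlet(3/2, 12, 11, 11/5)
obs 2: x=1 → posterior Dirichlet(3/2, 13, 11, 11/5)
obs 3: x=3 → posterior Dirichlet(3/2, 13, 11, 16/5)
obs 4: x=3 → posterior Dirichlet(3/2, 13, 11, 21/5)
obs 5: x=2 → posterior Dirichlet(3/2, 13, 12, 21/5)
obs 6: x=2 → posterior Dirichlet(3/2, 13, 13, 21/5)
obs 7: x=3 → posterior Dirichlet(3/2, 13, 13, 26/5)

alpha_1=3/2, alpha_2=13, alpha_3=13, alpha_4=26/5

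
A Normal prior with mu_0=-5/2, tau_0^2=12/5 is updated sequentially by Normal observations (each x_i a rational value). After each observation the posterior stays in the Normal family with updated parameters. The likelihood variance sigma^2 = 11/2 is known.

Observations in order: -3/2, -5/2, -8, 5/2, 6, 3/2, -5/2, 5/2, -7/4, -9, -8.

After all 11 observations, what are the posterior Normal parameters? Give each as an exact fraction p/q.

obs 1: x=-3/2 → posterior Normal(-347/158, 132/79)
obs 2: x=-5/2 → posterior Normal(-467/206, 132/103)
obs 3: x=-8 → posterior Normal(-851/254, 132/127)
obs 4: x=5/2 → posterior Normal(-731/302, 132/151)
obs 5: x=6 → posterior Normal(-443/350, 132/175)
obs 6: x=3/2 → posterior Normal(-371/398, 132/199)
obs 7: x=-5/2 → posterior Normal(-491/446, 132/223)
obs 8: x=5/2 → posterior Normal(-371/494, 132/247)
obs 9: x=-7/4 → posterior Normal(-455/542, 132/271)
obs 10: x=-9 → posterior Normal(-887/590, 132/295)
obs 11: x=-8 → posterior Normal(-1271/638, 12/29)

mu_0=-1271/638, tau_0^2=12/29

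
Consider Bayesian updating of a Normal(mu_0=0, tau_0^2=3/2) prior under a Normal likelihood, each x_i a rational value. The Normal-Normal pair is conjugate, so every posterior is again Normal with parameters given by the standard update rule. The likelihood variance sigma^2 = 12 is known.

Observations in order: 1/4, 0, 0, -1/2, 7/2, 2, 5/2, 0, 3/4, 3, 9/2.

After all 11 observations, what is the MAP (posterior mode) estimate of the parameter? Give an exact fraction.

16/19

obs 1: x=1/4 → posterior Normal(1/36, 4/3)
obs 2: x=0 → posterior Normal(1/40, 6/5)
obs 3: x=0 → posterior Normal(1/44, 12/11)
obs 4: x=-1/2 → posterior Normal(-1/48, 1)
obs 5: x=7/2 → posterior Normal(1/4, 12/13)
obs 6: x=2 → posterior Normal(3/8, 6/7)
obs 7: x=5/2 → posterior Normal(31/60, 4/5)
obs 8: x=0 → posterior Normal(31/64, 3/4)
obs 9: x=3/4 → posterior Normal(1/2, 12/17)
obs 10: x=3 → posterior Normal(23/36, 2/3)
obs 11: x=9/2 → posterior Normal(16/19, 12/19)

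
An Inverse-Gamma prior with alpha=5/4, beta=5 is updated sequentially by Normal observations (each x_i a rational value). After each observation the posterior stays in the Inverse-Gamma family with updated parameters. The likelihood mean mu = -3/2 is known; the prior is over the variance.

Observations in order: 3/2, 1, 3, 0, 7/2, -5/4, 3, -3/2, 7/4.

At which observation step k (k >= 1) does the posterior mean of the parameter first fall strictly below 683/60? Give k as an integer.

obs 1: x=3/2 → posterior Inverse-Gamma(7/4, 19/2)
obs 2: x=1 → posterior Inverse-Gamma(9/4, 101/8)
obs 3: x=3 → posterior Inverse-Gamma(11/4, 91/4)
obs 4: x=0 → posterior Inverse-Gamma(13/4, 191/8)
obs 5: x=7/2 → posterior Inverse-Gamma(15/4, 291/8)
obs 6: x=-5/4 → posterior Inverse-Gamma(17/4, 1165/32)
obs 7: x=3 → posterior Inverse-Gamma(19/4, 1489/32)
obs 8: x=-3/2 → posterior Inverse-Gamma(21/4, 1489/32)
obs 9: x=7/4 → posterior Inverse-Gamma(23/4, 829/16)

k = 2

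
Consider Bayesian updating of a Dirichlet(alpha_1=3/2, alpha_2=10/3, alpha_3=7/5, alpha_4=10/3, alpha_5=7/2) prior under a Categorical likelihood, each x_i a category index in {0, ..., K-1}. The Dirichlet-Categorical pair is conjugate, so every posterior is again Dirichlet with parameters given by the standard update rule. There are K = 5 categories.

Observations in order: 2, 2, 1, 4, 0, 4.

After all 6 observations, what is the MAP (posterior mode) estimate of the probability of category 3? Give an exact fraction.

obs 1: x=2 → posterior Dirichlet(3/2, 10/3, 12/5, 10/3, 7/2)
obs 2: x=2 → posterior Dirichlet(3/2, 10/3, 17/5, 10/3, 7/2)
obs 3: x=1 → posterior Dirichlet(3/2, 13/3, 17/5, 10/3, 7/2)
obs 4: x=4 → posterior Dirichlet(3/2, 13/3, 17/5, 10/3, 9/2)
obs 5: x=0 → posterior Dirichlet(5/2, 13/3, 17/5, 10/3, 9/2)
obs 6: x=4 → posterior Dirichlet(5/2, 13/3, 17/5, 10/3, 11/2)

35/211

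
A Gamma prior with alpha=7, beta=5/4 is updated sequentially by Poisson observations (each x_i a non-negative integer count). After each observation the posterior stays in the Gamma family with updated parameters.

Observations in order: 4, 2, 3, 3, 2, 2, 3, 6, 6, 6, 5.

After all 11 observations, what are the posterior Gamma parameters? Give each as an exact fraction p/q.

obs 1: x=4 → posterior Gamma(11, 9/4)
obs 2: x=2 → posterior Gamma(13, 13/4)
obs 3: x=3 → posterior Gamma(16, 17/4)
obs 4: x=3 → posterior Gamma(19, 21/4)
obs 5: x=2 → posterior Gamma(21, 25/4)
obs 6: x=2 → posterior Gamma(23, 29/4)
obs 7: x=3 → posterior Gamma(26, 33/4)
obs 8: x=6 → posterior Gamma(32, 37/4)
obs 9: x=6 → posterior Gamma(38, 41/4)
obs 10: x=6 → posterior Gamma(44, 45/4)
obs 11: x=5 → posterior Gamma(49, 49/4)

alpha=49, beta=49/4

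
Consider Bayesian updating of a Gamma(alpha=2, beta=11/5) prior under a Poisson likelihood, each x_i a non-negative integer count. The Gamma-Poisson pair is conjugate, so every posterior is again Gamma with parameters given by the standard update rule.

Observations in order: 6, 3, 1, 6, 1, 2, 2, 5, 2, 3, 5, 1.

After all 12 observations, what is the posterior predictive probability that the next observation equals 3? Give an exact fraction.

obs 1: x=6 → posterior Gamma(8, 16/5)
obs 2: x=3 → posterior Gamma(11, 21/5)
obs 3: x=1 → posterior Gamma(12, 26/5)
obs 4: x=6 → posterior Gamma(18, 31/5)
obs 5: x=1 → posterior Gamma(19, 36/5)
obs 6: x=2 → posterior Gamma(21, 41/5)
obs 7: x=2 → posterior Gamma(23, 46/5)
obs 8: x=5 → posterior Gamma(28, 51/5)
obs 9: x=2 → posterior Gamma(30, 56/5)
obs 10: x=3 → posterior Gamma(33, 61/5)
obs 11: x=5 → posterior Gamma(38, 66/5)
obs 12: x=1 → posterior Gamma(39, 71/5)

526844955917245153555133770907547271257606050727098442015462432236654435201875/2466669049044628320687627155530271756942822928358005063995586846112482479570944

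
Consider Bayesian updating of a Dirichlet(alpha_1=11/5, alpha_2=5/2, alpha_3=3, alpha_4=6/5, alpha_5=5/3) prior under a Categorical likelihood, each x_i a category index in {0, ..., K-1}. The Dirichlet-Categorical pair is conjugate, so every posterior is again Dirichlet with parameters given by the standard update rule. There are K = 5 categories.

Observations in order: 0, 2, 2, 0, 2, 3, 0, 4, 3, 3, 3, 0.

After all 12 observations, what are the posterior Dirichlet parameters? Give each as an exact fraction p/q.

obs 1: x=0 → posterior Dirichlet(16/5, 5/2, 3, 6/5, 5/3)
obs 2: x=2 → posterior Dirichlet(16/5, 5/2, 4, 6/5, 5/3)
obs 3: x=2 → posterior Dirichlet(16/5, 5/2, 5, 6/5, 5/3)
obs 4: x=0 → posterior Dirichlet(21/5, 5/2, 5, 6/5, 5/3)
obs 5: x=2 → posterior Dirichlet(21/5, 5/2, 6, 6/5, 5/3)
obs 6: x=3 → posterior Dirichlet(21/5, 5/2, 6, 11/5, 5/3)
obs 7: x=0 → posterior Dirichlet(26/5, 5/2, 6, 11/5, 5/3)
obs 8: x=4 → posterior Dirichlet(26/5, 5/2, 6, 11/5, 8/3)
obs 9: x=3 → posterior Dirichlet(26/5, 5/2, 6, 16/5, 8/3)
obs 10: x=3 → posterior Dirichlet(26/5, 5/2, 6, 21/5, 8/3)
obs 11: x=3 → posterior Dirichlet(26/5, 5/2, 6, 26/5, 8/3)
obs 12: x=0 → posterior Dirichlet(31/5, 5/2, 6, 26/5, 8/3)

alpha_1=31/5, alpha_2=5/2, alpha_3=6, alpha_4=26/5, alpha_5=8/3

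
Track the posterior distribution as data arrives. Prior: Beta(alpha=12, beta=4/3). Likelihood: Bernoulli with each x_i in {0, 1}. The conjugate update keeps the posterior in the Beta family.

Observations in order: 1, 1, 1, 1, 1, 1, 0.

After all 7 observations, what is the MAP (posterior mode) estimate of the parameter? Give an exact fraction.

51/55

obs 1: x=1 → posterior Beta(13, 4/3)
obs 2: x=1 → posterior Beta(14, 4/3)
obs 3: x=1 → posterior Beta(15, 4/3)
obs 4: x=1 → posterior Beta(16, 4/3)
obs 5: x=1 → posterior Beta(17, 4/3)
obs 6: x=1 → posterior Beta(18, 4/3)
obs 7: x=0 → posterior Beta(18, 7/3)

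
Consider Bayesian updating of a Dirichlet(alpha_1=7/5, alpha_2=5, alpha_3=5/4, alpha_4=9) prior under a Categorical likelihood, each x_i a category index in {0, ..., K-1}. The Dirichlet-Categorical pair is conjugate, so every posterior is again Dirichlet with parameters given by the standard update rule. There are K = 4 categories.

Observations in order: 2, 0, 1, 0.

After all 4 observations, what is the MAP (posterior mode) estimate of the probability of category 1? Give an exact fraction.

obs 1: x=2 → posterior Dirichlet(7/5, 5, 9/4, 9)
obs 2: x=0 → posterior Dirichlet(12/5, 5, 9/4, 9)
obs 3: x=1 → posterior Dirichlet(12/5, 6, 9/4, 9)
obs 4: x=0 → posterior Dirichlet(17/5, 6, 9/4, 9)

100/333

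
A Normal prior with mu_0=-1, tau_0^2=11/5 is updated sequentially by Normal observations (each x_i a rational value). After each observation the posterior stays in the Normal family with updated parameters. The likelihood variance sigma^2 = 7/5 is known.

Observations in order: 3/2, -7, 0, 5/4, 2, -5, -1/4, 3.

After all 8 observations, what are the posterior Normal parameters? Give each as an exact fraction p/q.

mu_0=-113/190, tau_0^2=77/475

obs 1: x=3/2 → posterior Normal(19/36, 77/90)
obs 2: x=-7 → posterior Normal(-135/58, 77/145)
obs 3: x=0 → posterior Normal(-27/16, 77/200)
obs 4: x=5/4 → posterior Normal(-215/204, 77/255)
obs 5: x=2 → posterior Normal(-127/248, 77/310)
obs 6: x=-5 → posterior Normal(-347/292, 77/365)
obs 7: x=-1/4 → posterior Normal(-179/168, 11/60)
obs 8: x=3 → posterior Normal(-113/190, 77/475)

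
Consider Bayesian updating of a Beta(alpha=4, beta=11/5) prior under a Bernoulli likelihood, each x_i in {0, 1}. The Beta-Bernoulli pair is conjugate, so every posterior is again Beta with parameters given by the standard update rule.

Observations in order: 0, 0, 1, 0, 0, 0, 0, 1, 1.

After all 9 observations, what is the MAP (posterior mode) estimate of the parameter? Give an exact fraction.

obs 1: x=0 → posterior Beta(4, 16/5)
obs 2: x=0 → posterior Beta(4, 21/5)
obs 3: x=1 → posterior Beta(5, 21/5)
obs 4: x=0 → posterior Beta(5, 26/5)
obs 5: x=0 → posterior Beta(5, 31/5)
obs 6: x=0 → posterior Beta(5, 36/5)
obs 7: x=0 → posterior Beta(5, 41/5)
obs 8: x=1 → posterior Beta(6, 41/5)
obs 9: x=1 → posterior Beta(7, 41/5)

5/11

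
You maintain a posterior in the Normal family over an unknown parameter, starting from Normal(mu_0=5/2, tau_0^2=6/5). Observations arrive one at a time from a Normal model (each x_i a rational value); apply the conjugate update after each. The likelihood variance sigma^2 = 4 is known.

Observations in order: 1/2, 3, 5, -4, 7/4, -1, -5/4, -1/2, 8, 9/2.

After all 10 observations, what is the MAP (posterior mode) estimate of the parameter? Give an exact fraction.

obs 1: x=1/2 → posterior Normal(53/26, 12/13)
obs 2: x=3 → posterior Normal(71/32, 3/4)
obs 3: x=5 → posterior Normal(101/38, 12/19)
obs 4: x=-4 → posterior Normal(7/4, 6/11)
obs 5: x=7/4 → posterior Normal(7/4, 12/25)
obs 6: x=-1 → posterior Normal(163/112, 3/7)
obs 7: x=-5/4 → posterior Normal(37/31, 12/31)
obs 8: x=-1/2 → posterior Normal(71/68, 6/17)
obs 9: x=8 → posterior Normal(119/74, 12/37)
obs 10: x=9/2 → posterior Normal(73/40, 3/10)

73/40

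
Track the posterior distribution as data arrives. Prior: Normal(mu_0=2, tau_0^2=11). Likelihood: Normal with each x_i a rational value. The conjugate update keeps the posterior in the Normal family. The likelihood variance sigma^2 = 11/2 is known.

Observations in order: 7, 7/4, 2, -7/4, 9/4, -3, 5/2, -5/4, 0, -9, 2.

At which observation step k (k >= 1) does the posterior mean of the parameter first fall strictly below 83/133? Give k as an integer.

k = 10

obs 1: x=7 → posterior Normal(16/3, 11/3)
obs 2: x=7/4 → posterior Normal(39/10, 11/5)
obs 3: x=2 → posterior Normal(47/14, 11/7)
obs 4: x=-7/4 → posterior Normal(20/9, 11/9)
obs 5: x=9/4 → posterior Normal(49/22, 1)
obs 6: x=-3 → posterior Normal(37/26, 11/13)
obs 7: x=5/2 → posterior Normal(47/30, 11/15)
obs 8: x=-5/4 → posterior Normal(21/17, 11/17)
obs 9: x=0 → posterior Normal(21/19, 11/19)
obs 10: x=-9 → posterior Normal(1/7, 11/21)
obs 11: x=2 → posterior Normal(7/23, 11/23)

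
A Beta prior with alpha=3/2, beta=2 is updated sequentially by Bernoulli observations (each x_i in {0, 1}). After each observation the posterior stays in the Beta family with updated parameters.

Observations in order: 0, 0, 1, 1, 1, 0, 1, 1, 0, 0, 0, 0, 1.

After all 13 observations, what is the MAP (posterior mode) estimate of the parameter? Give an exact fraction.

obs 1: x=0 → posterior Beta(3/2, 3)
obs 2: x=0 → posterior Beta(3/2, 4)
obs 3: x=1 → posterior Beta(5/2, 4)
obs 4: x=1 → posterior Beta(7/2, 4)
obs 5: x=1 → posterior Beta(9/2, 4)
obs 6: x=0 → posterior Beta(9/2, 5)
obs 7: x=1 → posterior Beta(11/2, 5)
obs 8: x=1 → posterior Beta(13/2, 5)
obs 9: x=0 → posterior Beta(13/2, 6)
obs 10: x=0 → posterior Beta(13/2, 7)
obs 11: x=0 → posterior Beta(13/2, 8)
obs 12: x=0 → posterior Beta(13/2, 9)
obs 13: x=1 → posterior Beta(15/2, 9)

13/29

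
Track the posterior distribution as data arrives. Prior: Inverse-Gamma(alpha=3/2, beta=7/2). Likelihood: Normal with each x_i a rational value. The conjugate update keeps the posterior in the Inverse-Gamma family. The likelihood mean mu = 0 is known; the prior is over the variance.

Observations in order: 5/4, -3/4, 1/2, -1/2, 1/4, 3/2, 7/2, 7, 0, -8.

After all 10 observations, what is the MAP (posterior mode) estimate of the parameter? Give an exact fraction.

obs 1: x=5/4 → posterior Inverse-Gamma(2, 137/32)
obs 2: x=-3/4 → posterior Inverse-Gamma(5/2, 73/16)
obs 3: x=1/2 → posterior Inverse-Gamma(3, 75/16)
obs 4: x=-1/2 → posterior Inverse-Gamma(7/2, 77/16)
obs 5: x=1/4 → posterior Inverse-Gamma(4, 155/32)
obs 6: x=3/2 → posterior Inverse-Gamma(9/2, 191/32)
obs 7: x=7/2 → posterior Inverse-Gamma(5, 387/32)
obs 8: x=7 → posterior Inverse-Gamma(11/2, 1171/32)
obs 9: x=0 → posterior Inverse-Gamma(6, 1171/32)
obs 10: x=-8 → posterior Inverse-Gamma(13/2, 2195/32)

439/48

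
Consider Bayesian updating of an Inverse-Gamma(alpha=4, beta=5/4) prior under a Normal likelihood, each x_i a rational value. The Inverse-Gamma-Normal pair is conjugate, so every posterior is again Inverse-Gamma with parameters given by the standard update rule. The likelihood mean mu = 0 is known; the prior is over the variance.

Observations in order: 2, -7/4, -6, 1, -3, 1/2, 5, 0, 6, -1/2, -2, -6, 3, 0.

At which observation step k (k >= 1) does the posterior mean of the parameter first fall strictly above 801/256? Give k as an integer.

k = 3

obs 1: x=2 → posterior Inverse-Gamma(9/2, 13/4)
obs 2: x=-7/4 → posterior Inverse-Gamma(5, 153/32)
obs 3: x=-6 → posterior Inverse-Gamma(11/2, 729/32)
obs 4: x=1 → posterior Inverse-Gamma(6, 745/32)
obs 5: x=-3 → posterior Inverse-Gamma(13/2, 889/32)
obs 6: x=1/2 → posterior Inverse-Gamma(7, 893/32)
obs 7: x=5 → posterior Inverse-Gamma(15/2, 1293/32)
obs 8: x=0 → posterior Inverse-Gamma(8, 1293/32)
obs 9: x=6 → posterior Inverse-Gamma(17/2, 1869/32)
obs 10: x=-1/2 → posterior Inverse-Gamma(9, 1873/32)
obs 11: x=-2 → posterior Inverse-Gamma(19/2, 1937/32)
obs 12: x=-6 → posterior Inverse-Gamma(10, 2513/32)
obs 13: x=3 → posterior Inverse-Gamma(21/2, 2657/32)
obs 14: x=0 → posterior Inverse-Gamma(11, 2657/32)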